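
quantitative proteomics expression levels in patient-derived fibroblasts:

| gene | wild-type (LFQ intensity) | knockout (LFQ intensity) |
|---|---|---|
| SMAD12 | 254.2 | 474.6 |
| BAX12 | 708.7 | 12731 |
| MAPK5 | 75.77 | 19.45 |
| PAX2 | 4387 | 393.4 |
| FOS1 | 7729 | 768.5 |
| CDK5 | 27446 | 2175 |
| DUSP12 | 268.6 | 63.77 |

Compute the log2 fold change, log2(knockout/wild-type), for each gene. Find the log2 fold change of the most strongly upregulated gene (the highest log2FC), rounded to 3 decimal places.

4.167

log2(474.6/254.2) = 0.901  (SMAD12)
log2(12731/708.7) = 4.167  (BAX12)
log2(19.45/75.77) = -1.962  (MAPK5)
log2(393.4/4387) = -3.479  (PAX2)
log2(768.5/7729) = -3.330  (FOS1)
log2(2175/27446) = -3.658  (CDK5)
log2(63.77/268.6) = -2.075  (DUSP12)
BAX12 is most strongly upregulated.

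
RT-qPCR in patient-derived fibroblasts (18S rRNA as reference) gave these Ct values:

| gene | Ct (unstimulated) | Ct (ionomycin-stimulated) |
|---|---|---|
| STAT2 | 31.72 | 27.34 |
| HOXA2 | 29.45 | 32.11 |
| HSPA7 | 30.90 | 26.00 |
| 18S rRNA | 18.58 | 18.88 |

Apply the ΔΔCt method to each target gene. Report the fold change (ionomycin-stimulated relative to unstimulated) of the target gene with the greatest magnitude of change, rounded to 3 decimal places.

36.758

STAT2: ΔΔCt = (27.34−18.88) − (31.72−18.58) = 8.46 − 13.14 = -4.68; fold change = 2^4.68 = 25.634
HOXA2: ΔΔCt = (32.11−18.88) − (29.45−18.58) = 13.23 − 10.87 = 2.36; fold change = 2^-2.36 = 0.195
HSPA7: ΔΔCt = (26.00−18.88) − (30.90−18.58) = 7.12 − 12.32 = -5.20; fold change = 2^5.20 = 36.758
HSPA7 has the largest |ΔΔCt| = 5.20.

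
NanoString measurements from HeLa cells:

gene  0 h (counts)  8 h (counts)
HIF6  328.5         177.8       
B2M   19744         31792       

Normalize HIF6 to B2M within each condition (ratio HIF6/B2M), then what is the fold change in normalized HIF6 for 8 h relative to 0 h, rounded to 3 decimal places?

0.336

HIF6/B2M (0 h) = 328.5 / 19744 = 0.016638
HIF6/B2M (8 h) = 177.8 / 31792 = 0.0055926
Fold change = 0.0055926 / 0.016638 = 0.3361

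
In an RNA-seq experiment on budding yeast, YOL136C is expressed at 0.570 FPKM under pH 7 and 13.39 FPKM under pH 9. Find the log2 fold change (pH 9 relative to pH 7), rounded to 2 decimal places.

4.55

Fold change = 13.39 / 0.570 = 23.4912
log2(23.4912) = 4.554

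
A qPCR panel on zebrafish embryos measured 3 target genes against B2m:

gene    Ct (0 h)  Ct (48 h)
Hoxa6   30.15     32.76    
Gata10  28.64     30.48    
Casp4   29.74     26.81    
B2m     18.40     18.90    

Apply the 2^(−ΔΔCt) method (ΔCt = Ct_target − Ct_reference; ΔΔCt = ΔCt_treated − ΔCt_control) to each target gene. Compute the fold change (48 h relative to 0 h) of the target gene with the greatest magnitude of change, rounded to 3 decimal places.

Hoxa6: ΔΔCt = (32.76−18.90) − (30.15−18.40) = 13.86 − 11.75 = 2.11; fold change = 2^-2.11 = 0.232
Gata10: ΔΔCt = (30.48−18.90) − (28.64−18.40) = 11.58 − 10.24 = 1.34; fold change = 2^-1.34 = 0.395
Casp4: ΔΔCt = (26.81−18.90) − (29.74−18.40) = 7.91 − 11.34 = -3.43; fold change = 2^3.43 = 10.778
Casp4 has the largest |ΔΔCt| = 3.43.

10.778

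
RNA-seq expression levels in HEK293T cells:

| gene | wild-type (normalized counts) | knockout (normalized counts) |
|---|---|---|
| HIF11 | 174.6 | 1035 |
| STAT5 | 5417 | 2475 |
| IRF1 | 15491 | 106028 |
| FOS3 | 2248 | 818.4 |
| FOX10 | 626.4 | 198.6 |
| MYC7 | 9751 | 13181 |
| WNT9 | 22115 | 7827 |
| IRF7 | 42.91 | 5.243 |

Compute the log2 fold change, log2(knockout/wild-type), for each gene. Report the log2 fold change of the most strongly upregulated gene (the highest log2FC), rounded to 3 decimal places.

2.775

log2(1035/174.6) = 2.568  (HIF11)
log2(2475/5417) = -1.130  (STAT5)
log2(106028/15491) = 2.775  (IRF1)
log2(818.4/2248) = -1.458  (FOS3)
log2(198.6/626.4) = -1.657  (FOX10)
log2(13181/9751) = 0.435  (MYC7)
log2(7827/22115) = -1.498  (WNT9)
log2(5.243/42.91) = -3.033  (IRF7)
IRF1 is most strongly upregulated.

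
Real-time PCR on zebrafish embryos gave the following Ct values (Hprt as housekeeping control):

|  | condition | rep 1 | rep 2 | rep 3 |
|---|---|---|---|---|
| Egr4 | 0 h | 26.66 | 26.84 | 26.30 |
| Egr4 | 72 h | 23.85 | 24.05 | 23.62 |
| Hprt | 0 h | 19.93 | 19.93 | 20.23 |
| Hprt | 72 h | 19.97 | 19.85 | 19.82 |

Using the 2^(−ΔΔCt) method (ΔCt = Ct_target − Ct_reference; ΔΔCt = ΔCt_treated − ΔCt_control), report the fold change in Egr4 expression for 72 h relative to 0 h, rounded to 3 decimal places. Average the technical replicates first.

6.105

Mean Ct: Egr4 0 h 26.600; Egr4 72 h 23.840; Hprt 0 h 20.030; Hprt 72 h 19.880
ΔCt(0 h) = 26.600 − 20.030 = 6.570
ΔCt(72 h) = 23.840 − 19.880 = 3.960
ΔΔCt = 3.960 − 6.570 = -2.610
Fold change = 2^(−(-2.610)) = 2^2.610 = 6.1050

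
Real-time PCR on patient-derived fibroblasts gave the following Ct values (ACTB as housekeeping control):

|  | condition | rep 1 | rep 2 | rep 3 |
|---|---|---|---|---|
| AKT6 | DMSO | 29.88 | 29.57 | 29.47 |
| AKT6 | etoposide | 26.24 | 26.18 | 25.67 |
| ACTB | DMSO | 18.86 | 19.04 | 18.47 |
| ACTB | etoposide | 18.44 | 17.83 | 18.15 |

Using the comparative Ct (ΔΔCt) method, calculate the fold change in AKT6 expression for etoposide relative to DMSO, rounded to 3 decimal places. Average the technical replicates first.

7.781

Mean Ct: AKT6 DMSO 29.640; AKT6 etoposide 26.030; ACTB DMSO 18.790; ACTB etoposide 18.140
ΔCt(DMSO) = 29.640 − 18.790 = 10.850
ΔCt(etoposide) = 26.030 − 18.140 = 7.890
ΔΔCt = 7.890 − 10.850 = -2.960
Fold change = 2^(−(-2.960)) = 2^2.960 = 7.7812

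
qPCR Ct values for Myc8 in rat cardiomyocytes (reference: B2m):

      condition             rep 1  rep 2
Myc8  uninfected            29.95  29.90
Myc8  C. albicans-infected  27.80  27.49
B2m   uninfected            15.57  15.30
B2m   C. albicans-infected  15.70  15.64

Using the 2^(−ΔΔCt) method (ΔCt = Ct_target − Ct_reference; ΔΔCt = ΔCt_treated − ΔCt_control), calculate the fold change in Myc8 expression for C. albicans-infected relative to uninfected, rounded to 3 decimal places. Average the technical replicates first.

5.716

Mean Ct: Myc8 uninfected 29.925; Myc8 C. albicans-infected 27.645; B2m uninfected 15.435; B2m C. albicans-infected 15.670
ΔCt(uninfected) = 29.925 − 15.435 = 14.490
ΔCt(C. albicans-infected) = 27.645 − 15.670 = 11.975
ΔΔCt = 11.975 − 14.490 = -2.515
Fold change = 2^(−(-2.515)) = 2^2.515 = 5.7160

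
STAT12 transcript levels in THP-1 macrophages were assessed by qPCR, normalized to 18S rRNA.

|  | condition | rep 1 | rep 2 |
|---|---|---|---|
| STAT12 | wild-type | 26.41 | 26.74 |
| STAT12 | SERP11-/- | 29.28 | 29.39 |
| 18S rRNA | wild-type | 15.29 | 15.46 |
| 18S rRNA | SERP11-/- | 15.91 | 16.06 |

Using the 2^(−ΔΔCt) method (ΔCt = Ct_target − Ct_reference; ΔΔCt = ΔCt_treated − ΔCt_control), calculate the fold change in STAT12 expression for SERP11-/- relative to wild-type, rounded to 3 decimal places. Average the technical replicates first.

0.225

Mean Ct: STAT12 wild-type 26.575; STAT12 SERP11-/- 29.335; 18S rRNA wild-type 15.375; 18S rRNA SERP11-/- 15.985
ΔCt(wild-type) = 26.575 − 15.375 = 11.200
ΔCt(SERP11-/-) = 29.335 − 15.985 = 13.350
ΔΔCt = 13.350 − 11.200 = 2.150
Fold change = 2^(−2.150) = 0.2253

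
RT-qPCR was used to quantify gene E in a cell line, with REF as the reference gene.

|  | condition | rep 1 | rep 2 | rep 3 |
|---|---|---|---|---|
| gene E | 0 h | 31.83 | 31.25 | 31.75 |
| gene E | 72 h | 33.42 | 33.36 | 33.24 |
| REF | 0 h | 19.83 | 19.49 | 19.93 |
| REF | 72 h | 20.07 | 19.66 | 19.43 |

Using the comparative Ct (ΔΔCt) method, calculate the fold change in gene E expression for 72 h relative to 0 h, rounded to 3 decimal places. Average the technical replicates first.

Mean Ct: gene E 0 h 31.610; gene E 72 h 33.340; REF 0 h 19.750; REF 72 h 19.720
ΔCt(0 h) = 31.610 − 19.750 = 11.860
ΔCt(72 h) = 33.340 − 19.720 = 13.620
ΔΔCt = 13.620 − 11.860 = 1.760
Fold change = 2^(−1.760) = 0.2952

0.295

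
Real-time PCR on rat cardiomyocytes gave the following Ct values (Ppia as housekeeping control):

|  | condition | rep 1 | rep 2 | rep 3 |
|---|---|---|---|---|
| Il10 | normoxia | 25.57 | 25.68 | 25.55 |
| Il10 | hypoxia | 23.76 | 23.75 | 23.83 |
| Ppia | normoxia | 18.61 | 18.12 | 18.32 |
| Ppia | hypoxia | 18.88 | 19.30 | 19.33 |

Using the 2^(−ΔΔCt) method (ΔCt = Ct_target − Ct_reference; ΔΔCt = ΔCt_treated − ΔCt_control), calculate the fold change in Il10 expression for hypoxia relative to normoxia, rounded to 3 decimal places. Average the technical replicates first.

Mean Ct: Il10 normoxia 25.600; Il10 hypoxia 23.780; Ppia normoxia 18.350; Ppia hypoxia 19.170
ΔCt(normoxia) = 25.600 − 18.350 = 7.250
ΔCt(hypoxia) = 23.780 − 19.170 = 4.610
ΔΔCt = 4.610 − 7.250 = -2.640
Fold change = 2^(−(-2.640)) = 2^2.640 = 6.2333

6.233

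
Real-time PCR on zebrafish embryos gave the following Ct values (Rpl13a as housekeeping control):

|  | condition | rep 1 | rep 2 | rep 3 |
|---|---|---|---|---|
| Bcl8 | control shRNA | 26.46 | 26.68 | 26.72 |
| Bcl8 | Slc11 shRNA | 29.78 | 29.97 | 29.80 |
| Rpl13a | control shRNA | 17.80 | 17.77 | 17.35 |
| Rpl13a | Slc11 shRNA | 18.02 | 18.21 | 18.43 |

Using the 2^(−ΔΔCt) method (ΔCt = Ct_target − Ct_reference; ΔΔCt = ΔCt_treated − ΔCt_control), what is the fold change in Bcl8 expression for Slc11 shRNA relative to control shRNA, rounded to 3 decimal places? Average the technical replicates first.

Mean Ct: Bcl8 control shRNA 26.620; Bcl8 Slc11 shRNA 29.850; Rpl13a control shRNA 17.640; Rpl13a Slc11 shRNA 18.220
ΔCt(control shRNA) = 26.620 − 17.640 = 8.980
ΔCt(Slc11 shRNA) = 29.850 − 18.220 = 11.630
ΔΔCt = 11.630 − 8.980 = 2.650
Fold change = 2^(−2.650) = 0.1593

0.159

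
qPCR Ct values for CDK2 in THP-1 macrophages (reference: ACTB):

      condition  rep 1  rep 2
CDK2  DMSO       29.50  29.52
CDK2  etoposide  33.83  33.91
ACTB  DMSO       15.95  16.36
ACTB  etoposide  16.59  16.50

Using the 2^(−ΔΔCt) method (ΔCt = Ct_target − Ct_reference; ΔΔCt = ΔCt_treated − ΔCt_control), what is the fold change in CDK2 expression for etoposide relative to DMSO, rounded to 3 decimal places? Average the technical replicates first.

Mean Ct: CDK2 DMSO 29.510; CDK2 etoposide 33.870; ACTB DMSO 16.155; ACTB etoposide 16.545
ΔCt(DMSO) = 29.510 − 16.155 = 13.355
ΔCt(etoposide) = 33.870 − 16.545 = 17.325
ΔΔCt = 17.325 − 13.355 = 3.970
Fold change = 2^(−3.970) = 0.0638

0.064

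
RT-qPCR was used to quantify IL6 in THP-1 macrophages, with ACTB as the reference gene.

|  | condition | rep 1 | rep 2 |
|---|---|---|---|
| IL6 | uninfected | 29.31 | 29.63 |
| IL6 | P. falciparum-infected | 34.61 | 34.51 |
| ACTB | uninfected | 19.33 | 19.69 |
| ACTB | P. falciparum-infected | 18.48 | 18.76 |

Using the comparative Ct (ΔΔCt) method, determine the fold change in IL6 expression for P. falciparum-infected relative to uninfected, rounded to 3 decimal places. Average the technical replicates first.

Mean Ct: IL6 uninfected 29.470; IL6 P. falciparum-infected 34.560; ACTB uninfected 19.510; ACTB P. falciparum-infected 18.620
ΔCt(uninfected) = 29.470 − 19.510 = 9.960
ΔCt(P. falciparum-infected) = 34.560 − 18.620 = 15.940
ΔΔCt = 15.940 − 9.960 = 5.980
Fold change = 2^(−5.980) = 0.0158

0.016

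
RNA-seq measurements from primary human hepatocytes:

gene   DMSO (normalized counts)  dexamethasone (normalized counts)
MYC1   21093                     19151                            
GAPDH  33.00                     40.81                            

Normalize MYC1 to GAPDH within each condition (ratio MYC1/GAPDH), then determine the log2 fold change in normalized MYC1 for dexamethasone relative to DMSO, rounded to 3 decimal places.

MYC1/GAPDH (DMSO) = 21093 / 33.00 = 639.18
MYC1/GAPDH (dexamethasone) = 19151 / 40.81 = 469.27
Fold change = 469.27 / 639.18 = 0.7342
log2(0.7342) = -0.4458

-0.446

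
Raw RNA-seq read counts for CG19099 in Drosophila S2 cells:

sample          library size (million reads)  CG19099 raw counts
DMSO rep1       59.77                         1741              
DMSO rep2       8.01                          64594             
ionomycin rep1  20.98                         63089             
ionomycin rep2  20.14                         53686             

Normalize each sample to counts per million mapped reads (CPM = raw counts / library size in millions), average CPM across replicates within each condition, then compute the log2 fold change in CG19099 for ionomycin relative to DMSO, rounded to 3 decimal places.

-0.513

CPM(DMSO rep1) = 1741 / 59.77 = 29.1283
CPM(DMSO rep2) = 64594 / 8.01 = 8064.1698
CPM(ionomycin rep1) = 63089 / 20.98 = 3007.1020
CPM(ionomycin rep2) = 53686 / 20.14 = 2665.6405
mean CPM(DMSO) = 4046.6491; mean CPM(ionomycin) = 2836.3713
Fold change = 2836.3713 / 4046.6491 = 0.70092
log2(0.70092) = -0.5127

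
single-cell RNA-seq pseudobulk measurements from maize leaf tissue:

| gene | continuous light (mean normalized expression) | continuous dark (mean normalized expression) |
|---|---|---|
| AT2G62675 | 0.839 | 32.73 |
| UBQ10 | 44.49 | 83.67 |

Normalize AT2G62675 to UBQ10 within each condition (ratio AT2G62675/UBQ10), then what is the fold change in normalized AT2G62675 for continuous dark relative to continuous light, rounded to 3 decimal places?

AT2G62675/UBQ10 (continuous light) = 0.839 / 44.49 = 0.018858
AT2G62675/UBQ10 (continuous dark) = 32.73 / 83.67 = 0.39118
Fold change = 0.39118 / 0.018858 = 20.7432

20.743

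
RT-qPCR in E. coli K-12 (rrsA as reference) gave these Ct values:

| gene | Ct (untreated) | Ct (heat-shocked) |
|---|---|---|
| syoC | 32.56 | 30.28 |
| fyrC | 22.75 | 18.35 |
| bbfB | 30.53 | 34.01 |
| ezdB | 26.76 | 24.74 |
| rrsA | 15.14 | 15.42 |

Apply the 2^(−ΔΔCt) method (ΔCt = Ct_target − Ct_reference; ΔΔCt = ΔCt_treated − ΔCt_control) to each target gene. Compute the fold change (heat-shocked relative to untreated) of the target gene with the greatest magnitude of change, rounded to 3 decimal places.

syoC: ΔΔCt = (30.28−15.42) − (32.56−15.14) = 14.86 − 17.42 = -2.56; fold change = 2^2.56 = 5.897
fyrC: ΔΔCt = (18.35−15.42) − (22.75−15.14) = 2.93 − 7.61 = -4.68; fold change = 2^4.68 = 25.634
bbfB: ΔΔCt = (34.01−15.42) − (30.53−15.14) = 18.59 − 15.39 = 3.20; fold change = 2^-3.20 = 0.109
ezdB: ΔΔCt = (24.74−15.42) − (26.76−15.14) = 9.32 − 11.62 = -2.30; fold change = 2^2.30 = 4.925
fyrC has the largest |ΔΔCt| = 4.68.

25.634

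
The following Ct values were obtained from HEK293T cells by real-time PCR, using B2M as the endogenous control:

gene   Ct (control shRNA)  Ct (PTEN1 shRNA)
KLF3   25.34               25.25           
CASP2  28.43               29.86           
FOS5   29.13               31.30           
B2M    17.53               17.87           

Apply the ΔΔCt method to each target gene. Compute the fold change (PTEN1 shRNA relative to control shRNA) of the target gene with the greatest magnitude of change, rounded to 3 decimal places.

0.281

KLF3: ΔΔCt = (25.25−17.87) − (25.34−17.53) = 7.38 − 7.81 = -0.43; fold change = 2^0.43 = 1.347
CASP2: ΔΔCt = (29.86−17.87) − (28.43−17.53) = 11.99 − 10.90 = 1.09; fold change = 2^-1.09 = 0.470
FOS5: ΔΔCt = (31.30−17.87) − (29.13−17.53) = 13.43 − 11.60 = 1.83; fold change = 2^-1.83 = 0.281
FOS5 has the largest |ΔΔCt| = 1.83.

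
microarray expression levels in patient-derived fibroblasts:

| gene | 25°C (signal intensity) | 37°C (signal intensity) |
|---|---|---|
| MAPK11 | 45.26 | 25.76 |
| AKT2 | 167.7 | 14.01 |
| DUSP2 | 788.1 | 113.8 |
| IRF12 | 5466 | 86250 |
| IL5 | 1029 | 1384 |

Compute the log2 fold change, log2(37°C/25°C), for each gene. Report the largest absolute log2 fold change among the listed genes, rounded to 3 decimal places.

3.980

log2(25.76/45.26) = -0.813  (MAPK11)
log2(14.01/167.7) = -3.581  (AKT2)
log2(113.8/788.1) = -2.792  (DUSP2)
log2(86250/5466) = 3.980  (IRF12)
log2(1384/1029) = 0.428  (IL5)
The largest magnitude belongs to IRF12.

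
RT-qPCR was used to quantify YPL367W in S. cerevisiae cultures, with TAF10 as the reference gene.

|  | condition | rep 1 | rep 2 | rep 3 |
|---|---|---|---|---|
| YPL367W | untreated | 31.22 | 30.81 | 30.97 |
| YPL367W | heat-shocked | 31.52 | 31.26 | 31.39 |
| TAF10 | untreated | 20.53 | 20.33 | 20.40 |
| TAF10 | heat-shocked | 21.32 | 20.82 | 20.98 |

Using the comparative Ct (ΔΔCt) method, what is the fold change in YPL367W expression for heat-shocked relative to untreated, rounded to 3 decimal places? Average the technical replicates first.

Mean Ct: YPL367W untreated 31.000; YPL367W heat-shocked 31.390; TAF10 untreated 20.420; TAF10 heat-shocked 21.040
ΔCt(untreated) = 31.000 − 20.420 = 10.580
ΔCt(heat-shocked) = 31.390 − 21.040 = 10.350
ΔΔCt = 10.350 − 10.580 = -0.230
Fold change = 2^(−(-0.230)) = 2^0.230 = 1.1728

1.173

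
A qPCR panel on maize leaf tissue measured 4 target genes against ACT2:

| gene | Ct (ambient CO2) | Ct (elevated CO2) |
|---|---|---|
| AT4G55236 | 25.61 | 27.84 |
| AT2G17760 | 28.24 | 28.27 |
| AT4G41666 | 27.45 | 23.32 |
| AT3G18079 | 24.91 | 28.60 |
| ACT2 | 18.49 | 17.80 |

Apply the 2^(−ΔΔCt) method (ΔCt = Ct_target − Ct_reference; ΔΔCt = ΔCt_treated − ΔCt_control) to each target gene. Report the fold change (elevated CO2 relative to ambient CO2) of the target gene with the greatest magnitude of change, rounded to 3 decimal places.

0.048

AT4G55236: ΔΔCt = (27.84−17.80) − (25.61−18.49) = 10.04 − 7.12 = 2.92; fold change = 2^-2.92 = 0.132
AT2G17760: ΔΔCt = (28.27−17.80) − (28.24−18.49) = 10.47 − 9.75 = 0.72; fold change = 2^-0.72 = 0.607
AT4G41666: ΔΔCt = (23.32−17.80) − (27.45−18.49) = 5.52 − 8.96 = -3.44; fold change = 2^3.44 = 10.853
AT3G18079: ΔΔCt = (28.60−17.80) − (24.91−18.49) = 10.80 − 6.42 = 4.38; fold change = 2^-4.38 = 0.048
AT3G18079 has the largest |ΔΔCt| = 4.38.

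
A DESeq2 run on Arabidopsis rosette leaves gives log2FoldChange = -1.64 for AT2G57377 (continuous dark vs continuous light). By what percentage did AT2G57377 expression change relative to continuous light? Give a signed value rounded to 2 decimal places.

-67.91%

Fold change = 2^(-1.64) = 0.3209
Percent change = (FC − 1) × 100% = (0.3209 − 1) × 100 = -67.91%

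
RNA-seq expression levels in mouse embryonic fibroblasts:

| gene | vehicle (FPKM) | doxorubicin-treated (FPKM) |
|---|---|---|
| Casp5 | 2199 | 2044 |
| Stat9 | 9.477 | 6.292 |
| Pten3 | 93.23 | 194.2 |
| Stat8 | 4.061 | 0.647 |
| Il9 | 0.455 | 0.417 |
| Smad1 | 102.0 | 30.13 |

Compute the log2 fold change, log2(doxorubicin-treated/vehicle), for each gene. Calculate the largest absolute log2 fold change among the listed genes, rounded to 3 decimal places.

log2(2044/2199) = -0.105  (Casp5)
log2(6.292/9.477) = -0.591  (Stat9)
log2(194.2/93.23) = 1.059  (Pten3)
log2(0.647/4.061) = -2.650  (Stat8)
log2(0.417/0.455) = -0.126  (Il9)
log2(30.13/102.0) = -1.759  (Smad1)
The largest magnitude belongs to Stat8.

2.650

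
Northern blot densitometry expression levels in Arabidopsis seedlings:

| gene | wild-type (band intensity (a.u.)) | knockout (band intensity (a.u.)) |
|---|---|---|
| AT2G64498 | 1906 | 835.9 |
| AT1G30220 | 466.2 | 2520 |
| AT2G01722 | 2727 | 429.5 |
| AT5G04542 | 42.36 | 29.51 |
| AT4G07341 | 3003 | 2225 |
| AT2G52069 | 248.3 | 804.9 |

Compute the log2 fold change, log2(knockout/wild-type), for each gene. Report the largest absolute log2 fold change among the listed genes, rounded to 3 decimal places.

log2(835.9/1906) = -1.189  (AT2G64498)
log2(2520/466.2) = 2.434  (AT1G30220)
log2(429.5/2727) = -2.667  (AT2G01722)
log2(29.51/42.36) = -0.521  (AT5G04542)
log2(2225/3003) = -0.433  (AT4G07341)
log2(804.9/248.3) = 1.697  (AT2G52069)
The largest magnitude belongs to AT2G01722.

2.667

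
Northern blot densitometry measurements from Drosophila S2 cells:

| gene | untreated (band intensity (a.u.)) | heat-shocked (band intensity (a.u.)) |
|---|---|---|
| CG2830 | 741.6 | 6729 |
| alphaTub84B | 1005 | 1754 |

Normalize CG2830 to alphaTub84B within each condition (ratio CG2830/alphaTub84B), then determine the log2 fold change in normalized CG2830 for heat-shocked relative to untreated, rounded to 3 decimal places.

2.378

CG2830/alphaTub84B (untreated) = 741.6 / 1005 = 0.73791
CG2830/alphaTub84B (heat-shocked) = 6729 / 1754 = 3.8364
Fold change = 3.8364 / 0.73791 = 5.1990
log2(5.1990) = 2.3782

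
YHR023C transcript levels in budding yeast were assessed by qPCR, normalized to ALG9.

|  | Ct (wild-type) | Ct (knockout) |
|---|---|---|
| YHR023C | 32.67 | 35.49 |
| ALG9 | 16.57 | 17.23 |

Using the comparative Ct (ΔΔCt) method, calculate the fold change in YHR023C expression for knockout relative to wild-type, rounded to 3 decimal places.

ΔCt(wild-type) = 32.670 − 16.570 = 16.100
ΔCt(knockout) = 35.490 − 17.230 = 18.260
ΔΔCt = 18.260 − 16.100 = 2.160
Fold change = 2^(−2.160) = 0.2238

0.224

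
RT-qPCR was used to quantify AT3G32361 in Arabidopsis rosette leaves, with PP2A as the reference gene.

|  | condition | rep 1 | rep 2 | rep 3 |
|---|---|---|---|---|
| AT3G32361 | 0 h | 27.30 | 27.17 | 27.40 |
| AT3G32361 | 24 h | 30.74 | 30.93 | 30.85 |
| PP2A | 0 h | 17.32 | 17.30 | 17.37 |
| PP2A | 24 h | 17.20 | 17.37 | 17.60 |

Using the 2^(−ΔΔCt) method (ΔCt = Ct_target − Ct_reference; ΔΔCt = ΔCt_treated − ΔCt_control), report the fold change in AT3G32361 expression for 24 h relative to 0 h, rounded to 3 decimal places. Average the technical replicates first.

0.089

Mean Ct: AT3G32361 0 h 27.290; AT3G32361 24 h 30.840; PP2A 0 h 17.330; PP2A 24 h 17.390
ΔCt(0 h) = 27.290 − 17.330 = 9.960
ΔCt(24 h) = 30.840 − 17.390 = 13.450
ΔΔCt = 13.450 − 9.960 = 3.490
Fold change = 2^(−3.490) = 0.0890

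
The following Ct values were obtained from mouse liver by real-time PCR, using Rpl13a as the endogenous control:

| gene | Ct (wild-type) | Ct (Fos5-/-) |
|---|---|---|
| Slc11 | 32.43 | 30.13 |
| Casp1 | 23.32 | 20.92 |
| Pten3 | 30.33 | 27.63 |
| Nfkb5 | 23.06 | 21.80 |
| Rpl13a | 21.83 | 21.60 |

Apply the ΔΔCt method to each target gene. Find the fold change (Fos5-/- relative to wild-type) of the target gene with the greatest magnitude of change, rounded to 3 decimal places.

Slc11: ΔΔCt = (30.13−21.60) − (32.43−21.83) = 8.53 − 10.60 = -2.07; fold change = 2^2.07 = 4.199
Casp1: ΔΔCt = (20.92−21.60) − (23.32−21.83) = -0.68 − 1.49 = -2.17; fold change = 2^2.17 = 4.500
Pten3: ΔΔCt = (27.63−21.60) − (30.33−21.83) = 6.03 − 8.50 = -2.47; fold change = 2^2.47 = 5.540
Nfkb5: ΔΔCt = (21.80−21.60) − (23.06−21.83) = 0.20 − 1.23 = -1.03; fold change = 2^1.03 = 2.042
Pten3 has the largest |ΔΔCt| = 2.47.

5.540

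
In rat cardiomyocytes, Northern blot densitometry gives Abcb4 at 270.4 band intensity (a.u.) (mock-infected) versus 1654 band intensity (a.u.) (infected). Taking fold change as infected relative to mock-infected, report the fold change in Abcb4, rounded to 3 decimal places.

6.117

Fold change = 1654 / 270.4 = 6.1169
Abcb4 is upregulated.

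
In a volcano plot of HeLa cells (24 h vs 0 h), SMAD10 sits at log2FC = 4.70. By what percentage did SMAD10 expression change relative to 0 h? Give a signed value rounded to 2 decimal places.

Fold change = 2^(4.70) = 25.9921
Percent change = (FC − 1) × 100% = (25.9921 − 1) × 100 = 2499.21%

2499.21%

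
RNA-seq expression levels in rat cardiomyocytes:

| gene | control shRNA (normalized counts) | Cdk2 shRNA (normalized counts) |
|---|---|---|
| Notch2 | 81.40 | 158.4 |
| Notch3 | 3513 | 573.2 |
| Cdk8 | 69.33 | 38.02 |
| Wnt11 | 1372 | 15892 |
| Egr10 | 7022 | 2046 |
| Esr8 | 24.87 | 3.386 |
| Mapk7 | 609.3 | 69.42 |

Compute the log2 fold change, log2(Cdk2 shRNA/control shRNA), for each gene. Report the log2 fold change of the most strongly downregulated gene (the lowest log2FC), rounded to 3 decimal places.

log2(158.4/81.40) = 0.960  (Notch2)
log2(573.2/3513) = -2.616  (Notch3)
log2(38.02/69.33) = -0.867  (Cdk8)
log2(15892/1372) = 3.534  (Wnt11)
log2(2046/7022) = -1.779  (Egr10)
log2(3.386/24.87) = -2.877  (Esr8)
log2(69.42/609.3) = -3.134  (Mapk7)
Mapk7 is most strongly downregulated.

-3.134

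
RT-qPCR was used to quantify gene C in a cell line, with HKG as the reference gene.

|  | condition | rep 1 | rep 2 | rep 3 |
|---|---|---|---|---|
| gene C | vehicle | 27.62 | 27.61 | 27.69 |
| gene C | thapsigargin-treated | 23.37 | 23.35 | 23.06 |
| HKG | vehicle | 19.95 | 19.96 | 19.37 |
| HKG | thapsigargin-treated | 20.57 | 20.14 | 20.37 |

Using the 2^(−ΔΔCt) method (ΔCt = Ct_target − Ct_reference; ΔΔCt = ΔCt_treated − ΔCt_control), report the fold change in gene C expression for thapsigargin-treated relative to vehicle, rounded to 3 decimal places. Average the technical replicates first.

31.559

Mean Ct: gene C vehicle 27.640; gene C thapsigargin-treated 23.260; HKG vehicle 19.760; HKG thapsigargin-treated 20.360
ΔCt(vehicle) = 27.640 − 19.760 = 7.880
ΔCt(thapsigargin-treated) = 23.260 − 20.360 = 2.900
ΔΔCt = 2.900 − 7.880 = -4.980
Fold change = 2^(−(-4.980)) = 2^4.980 = 31.5594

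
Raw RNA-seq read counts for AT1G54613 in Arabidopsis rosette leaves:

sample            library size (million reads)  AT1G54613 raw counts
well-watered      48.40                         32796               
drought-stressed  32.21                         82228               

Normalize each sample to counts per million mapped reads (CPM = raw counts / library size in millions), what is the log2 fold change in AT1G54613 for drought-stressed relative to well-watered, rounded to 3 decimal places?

CPM(well-watered) = 32796 / 48.40 = 677.6033
CPM(drought-stressed) = 82228 / 32.21 = 2552.8718
Fold change = 2552.8718 / 677.6033 = 3.76750
log2(3.76750) = 1.9136

1.914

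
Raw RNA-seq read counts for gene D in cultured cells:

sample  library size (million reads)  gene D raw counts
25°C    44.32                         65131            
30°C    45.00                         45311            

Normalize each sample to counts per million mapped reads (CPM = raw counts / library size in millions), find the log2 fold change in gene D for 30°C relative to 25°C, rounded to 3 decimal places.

-0.545

CPM(25°C) = 65131 / 44.32 = 1469.5623
CPM(30°C) = 45311 / 45.00 = 1006.9111
Fold change = 1006.9111 / 1469.5623 = 0.68518
log2(0.68518) = -0.5455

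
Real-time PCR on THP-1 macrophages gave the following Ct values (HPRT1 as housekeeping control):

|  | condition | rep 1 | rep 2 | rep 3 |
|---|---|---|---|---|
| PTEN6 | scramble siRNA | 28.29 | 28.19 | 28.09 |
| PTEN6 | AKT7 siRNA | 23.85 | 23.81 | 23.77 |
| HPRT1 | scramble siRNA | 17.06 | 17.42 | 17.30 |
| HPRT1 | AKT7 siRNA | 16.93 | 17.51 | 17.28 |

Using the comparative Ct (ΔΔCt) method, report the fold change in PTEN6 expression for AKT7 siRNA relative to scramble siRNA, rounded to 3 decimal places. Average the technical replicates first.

Mean Ct: PTEN6 scramble siRNA 28.190; PTEN6 AKT7 siRNA 23.810; HPRT1 scramble siRNA 17.260; HPRT1 AKT7 siRNA 17.240
ΔCt(scramble siRNA) = 28.190 − 17.260 = 10.930
ΔCt(AKT7 siRNA) = 23.810 − 17.240 = 6.570
ΔΔCt = 6.570 − 10.930 = -4.360
Fold change = 2^(−(-4.360)) = 2^4.360 = 20.5348

20.535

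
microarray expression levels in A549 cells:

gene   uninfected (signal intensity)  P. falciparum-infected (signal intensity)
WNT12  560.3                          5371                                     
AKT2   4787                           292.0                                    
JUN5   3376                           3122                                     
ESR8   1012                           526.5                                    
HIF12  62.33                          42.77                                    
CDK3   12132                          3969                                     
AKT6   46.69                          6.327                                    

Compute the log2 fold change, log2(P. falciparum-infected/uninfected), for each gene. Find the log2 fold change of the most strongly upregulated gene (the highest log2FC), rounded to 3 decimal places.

3.261

log2(5371/560.3) = 3.261  (WNT12)
log2(292.0/4787) = -4.035  (AKT2)
log2(3122/3376) = -0.113  (JUN5)
log2(526.5/1012) = -0.943  (ESR8)
log2(42.77/62.33) = -0.543  (HIF12)
log2(3969/12132) = -1.612  (CDK3)
log2(6.327/46.69) = -2.884  (AKT6)
WNT12 is most strongly upregulated.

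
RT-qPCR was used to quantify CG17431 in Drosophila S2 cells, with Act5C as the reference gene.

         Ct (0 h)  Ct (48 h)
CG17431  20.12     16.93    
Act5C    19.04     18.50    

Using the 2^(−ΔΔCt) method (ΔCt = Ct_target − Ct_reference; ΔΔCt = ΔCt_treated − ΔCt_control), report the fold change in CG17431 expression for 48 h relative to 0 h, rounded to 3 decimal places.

ΔCt(0 h) = 20.120 − 19.040 = 1.080
ΔCt(48 h) = 16.930 − 18.500 = -1.570
ΔΔCt = -1.570 − 1.080 = -2.650
Fold change = 2^(−(-2.650)) = 2^2.650 = 6.2767

6.277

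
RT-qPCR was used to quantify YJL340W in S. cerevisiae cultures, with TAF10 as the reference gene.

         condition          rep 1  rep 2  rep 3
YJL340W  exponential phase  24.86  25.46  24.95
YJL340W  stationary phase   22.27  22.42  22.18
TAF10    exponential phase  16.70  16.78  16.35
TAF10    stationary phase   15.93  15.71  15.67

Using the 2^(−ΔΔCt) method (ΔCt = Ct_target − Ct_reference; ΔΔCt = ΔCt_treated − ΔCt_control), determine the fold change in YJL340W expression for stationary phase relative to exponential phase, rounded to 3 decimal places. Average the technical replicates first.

Mean Ct: YJL340W exponential phase 25.090; YJL340W stationary phase 22.290; TAF10 exponential phase 16.610; TAF10 stationary phase 15.770
ΔCt(exponential phase) = 25.090 − 16.610 = 8.480
ΔCt(stationary phase) = 22.290 − 15.770 = 6.520
ΔΔCt = 6.520 − 8.480 = -1.960
Fold change = 2^(−(-1.960)) = 2^1.960 = 3.8906

3.891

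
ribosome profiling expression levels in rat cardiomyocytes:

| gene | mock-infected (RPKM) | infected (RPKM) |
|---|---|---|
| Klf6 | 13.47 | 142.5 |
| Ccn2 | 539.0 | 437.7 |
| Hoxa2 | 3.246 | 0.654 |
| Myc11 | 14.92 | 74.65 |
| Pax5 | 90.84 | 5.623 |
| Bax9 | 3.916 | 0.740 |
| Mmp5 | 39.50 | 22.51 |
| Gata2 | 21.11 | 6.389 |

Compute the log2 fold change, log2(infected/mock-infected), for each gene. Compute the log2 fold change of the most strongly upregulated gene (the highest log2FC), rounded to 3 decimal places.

3.403

log2(142.5/13.47) = 3.403  (Klf6)
log2(437.7/539.0) = -0.300  (Ccn2)
log2(0.654/3.246) = -2.311  (Hoxa2)
log2(74.65/14.92) = 2.323  (Myc11)
log2(5.623/90.84) = -4.014  (Pax5)
log2(0.740/3.916) = -2.404  (Bax9)
log2(22.51/39.50) = -0.811  (Mmp5)
log2(6.389/21.11) = -1.724  (Gata2)
Klf6 is most strongly upregulated.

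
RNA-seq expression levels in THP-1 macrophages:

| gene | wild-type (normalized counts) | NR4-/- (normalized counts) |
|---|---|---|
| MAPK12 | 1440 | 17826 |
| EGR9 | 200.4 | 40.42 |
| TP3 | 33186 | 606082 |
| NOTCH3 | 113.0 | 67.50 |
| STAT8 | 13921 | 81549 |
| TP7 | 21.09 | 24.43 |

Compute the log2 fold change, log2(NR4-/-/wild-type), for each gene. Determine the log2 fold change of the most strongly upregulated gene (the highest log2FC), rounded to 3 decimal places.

4.191

log2(17826/1440) = 3.630  (MAPK12)
log2(40.42/200.4) = -2.310  (EGR9)
log2(606082/33186) = 4.191  (TP3)
log2(67.50/113.0) = -0.743  (NOTCH3)
log2(81549/13921) = 2.550  (STAT8)
log2(24.43/21.09) = 0.212  (TP7)
TP3 is most strongly upregulated.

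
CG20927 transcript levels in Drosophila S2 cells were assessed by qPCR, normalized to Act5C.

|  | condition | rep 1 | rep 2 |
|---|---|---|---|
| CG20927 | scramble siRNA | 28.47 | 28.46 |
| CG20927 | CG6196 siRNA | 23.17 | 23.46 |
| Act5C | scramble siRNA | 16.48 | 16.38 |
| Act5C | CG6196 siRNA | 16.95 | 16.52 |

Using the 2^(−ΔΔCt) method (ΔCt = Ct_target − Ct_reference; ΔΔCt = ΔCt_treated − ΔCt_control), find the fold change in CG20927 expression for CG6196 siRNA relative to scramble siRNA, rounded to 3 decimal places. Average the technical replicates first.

Mean Ct: CG20927 scramble siRNA 28.465; CG20927 CG6196 siRNA 23.315; Act5C scramble siRNA 16.430; Act5C CG6196 siRNA 16.735
ΔCt(scramble siRNA) = 28.465 − 16.430 = 12.035
ΔCt(CG6196 siRNA) = 23.315 − 16.735 = 6.580
ΔΔCt = 6.580 − 12.035 = -5.455
Fold change = 2^(−(-5.455)) = 2^5.455 = 43.8650

43.865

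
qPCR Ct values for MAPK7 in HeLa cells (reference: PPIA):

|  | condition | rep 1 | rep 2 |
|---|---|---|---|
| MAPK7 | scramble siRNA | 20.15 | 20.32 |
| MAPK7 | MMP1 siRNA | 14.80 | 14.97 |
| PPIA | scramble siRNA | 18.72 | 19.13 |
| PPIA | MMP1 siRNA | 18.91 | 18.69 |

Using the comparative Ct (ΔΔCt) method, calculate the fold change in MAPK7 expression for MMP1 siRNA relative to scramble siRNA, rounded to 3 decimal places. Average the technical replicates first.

37.401

Mean Ct: MAPK7 scramble siRNA 20.235; MAPK7 MMP1 siRNA 14.885; PPIA scramble siRNA 18.925; PPIA MMP1 siRNA 18.800
ΔCt(scramble siRNA) = 20.235 − 18.925 = 1.310
ΔCt(MMP1 siRNA) = 14.885 − 18.800 = -3.915
ΔΔCt = -3.915 − 1.310 = -5.225
Fold change = 2^(−(-5.225)) = 2^5.225 = 37.4009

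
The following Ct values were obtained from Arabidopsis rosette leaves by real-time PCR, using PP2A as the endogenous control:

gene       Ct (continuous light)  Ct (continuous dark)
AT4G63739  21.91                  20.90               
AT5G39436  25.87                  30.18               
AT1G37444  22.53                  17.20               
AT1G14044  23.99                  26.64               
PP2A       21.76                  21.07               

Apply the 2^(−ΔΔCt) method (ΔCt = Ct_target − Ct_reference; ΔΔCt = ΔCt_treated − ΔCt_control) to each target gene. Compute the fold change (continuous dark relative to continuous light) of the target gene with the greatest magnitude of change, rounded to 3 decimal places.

0.031

AT4G63739: ΔΔCt = (20.90−21.07) − (21.91−21.76) = -0.17 − 0.15 = -0.32; fold change = 2^0.32 = 1.248
AT5G39436: ΔΔCt = (30.18−21.07) − (25.87−21.76) = 9.11 − 4.11 = 5.00; fold change = 2^-5.00 = 0.031
AT1G37444: ΔΔCt = (17.20−21.07) − (22.53−21.76) = -3.87 − 0.77 = -4.64; fold change = 2^4.64 = 24.933
AT1G14044: ΔΔCt = (26.64−21.07) − (23.99−21.76) = 5.57 − 2.23 = 3.34; fold change = 2^-3.34 = 0.099
AT5G39436 has the largest |ΔΔCt| = 5.00.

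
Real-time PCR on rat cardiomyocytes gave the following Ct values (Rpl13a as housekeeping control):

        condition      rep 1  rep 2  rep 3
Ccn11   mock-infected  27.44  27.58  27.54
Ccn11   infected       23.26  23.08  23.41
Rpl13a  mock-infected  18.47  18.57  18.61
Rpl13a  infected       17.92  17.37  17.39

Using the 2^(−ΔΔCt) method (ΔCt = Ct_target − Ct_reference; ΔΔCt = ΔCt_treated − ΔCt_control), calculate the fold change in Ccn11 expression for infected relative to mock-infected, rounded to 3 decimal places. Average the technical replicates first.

Mean Ct: Ccn11 mock-infected 27.520; Ccn11 infected 23.250; Rpl13a mock-infected 18.550; Rpl13a infected 17.560
ΔCt(mock-infected) = 27.520 − 18.550 = 8.970
ΔCt(infected) = 23.250 − 17.560 = 5.690
ΔΔCt = 5.690 − 8.970 = -3.280
Fold change = 2^(−(-3.280)) = 2^3.280 = 9.7136

9.714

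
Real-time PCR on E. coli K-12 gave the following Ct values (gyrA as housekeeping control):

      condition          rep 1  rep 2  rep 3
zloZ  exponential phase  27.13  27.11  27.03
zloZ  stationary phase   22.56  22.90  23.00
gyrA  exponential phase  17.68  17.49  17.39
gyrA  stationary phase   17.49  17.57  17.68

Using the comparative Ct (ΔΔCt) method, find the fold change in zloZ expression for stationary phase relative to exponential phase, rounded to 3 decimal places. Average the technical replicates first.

Mean Ct: zloZ exponential phase 27.090; zloZ stationary phase 22.820; gyrA exponential phase 17.520; gyrA stationary phase 17.580
ΔCt(exponential phase) = 27.090 − 17.520 = 9.570
ΔCt(stationary phase) = 22.820 − 17.580 = 5.240
ΔΔCt = 5.240 − 9.570 = -4.330
Fold change = 2^(−(-4.330)) = 2^4.330 = 20.1122

20.112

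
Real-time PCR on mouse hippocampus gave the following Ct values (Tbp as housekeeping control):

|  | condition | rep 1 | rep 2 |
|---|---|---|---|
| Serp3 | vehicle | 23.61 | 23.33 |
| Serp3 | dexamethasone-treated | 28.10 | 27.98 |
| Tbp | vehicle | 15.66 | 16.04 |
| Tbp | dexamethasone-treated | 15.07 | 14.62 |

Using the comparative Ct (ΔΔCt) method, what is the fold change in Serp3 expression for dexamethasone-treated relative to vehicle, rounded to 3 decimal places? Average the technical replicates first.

0.021

Mean Ct: Serp3 vehicle 23.470; Serp3 dexamethasone-treated 28.040; Tbp vehicle 15.850; Tbp dexamethasone-treated 14.845
ΔCt(vehicle) = 23.470 − 15.850 = 7.620
ΔCt(dexamethasone-treated) = 28.040 − 14.845 = 13.195
ΔΔCt = 13.195 − 7.620 = 5.575
Fold change = 2^(−5.575) = 0.0210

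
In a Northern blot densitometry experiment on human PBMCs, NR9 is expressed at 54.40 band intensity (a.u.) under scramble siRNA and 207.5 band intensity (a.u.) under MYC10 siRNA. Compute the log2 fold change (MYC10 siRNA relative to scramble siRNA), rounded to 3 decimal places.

1.931

Fold change = 207.5 / 54.40 = 3.8143
log2(3.8143) = 1.9314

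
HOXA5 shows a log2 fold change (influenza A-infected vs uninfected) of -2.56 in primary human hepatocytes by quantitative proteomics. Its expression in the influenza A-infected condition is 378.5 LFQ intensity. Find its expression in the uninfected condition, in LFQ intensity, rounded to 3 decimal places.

Fold change = 2^(-2.56) = 0.1696
uninfected expression = 378.5 / 0.1696 = 2232.044

2232.044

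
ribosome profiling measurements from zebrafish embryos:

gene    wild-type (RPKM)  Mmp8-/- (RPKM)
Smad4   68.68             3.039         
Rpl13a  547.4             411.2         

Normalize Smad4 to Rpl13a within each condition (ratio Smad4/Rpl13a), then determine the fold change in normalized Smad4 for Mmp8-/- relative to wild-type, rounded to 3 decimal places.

Smad4/Rpl13a (wild-type) = 68.68 / 547.4 = 0.12547
Smad4/Rpl13a (Mmp8-/-) = 3.039 / 411.2 = 0.0073906
Fold change = 0.0073906 / 0.12547 = 0.0589

0.059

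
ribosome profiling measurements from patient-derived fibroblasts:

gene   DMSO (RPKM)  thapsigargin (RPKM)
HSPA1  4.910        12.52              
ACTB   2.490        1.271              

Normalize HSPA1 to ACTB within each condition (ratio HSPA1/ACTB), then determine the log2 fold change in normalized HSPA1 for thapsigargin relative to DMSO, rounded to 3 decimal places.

HSPA1/ACTB (DMSO) = 4.910 / 2.490 = 1.9719
HSPA1/ACTB (thapsigargin) = 12.52 / 1.271 = 9.8505
Fold change = 9.8505 / 1.9719 = 4.9955
log2(4.9955) = 2.3206

2.321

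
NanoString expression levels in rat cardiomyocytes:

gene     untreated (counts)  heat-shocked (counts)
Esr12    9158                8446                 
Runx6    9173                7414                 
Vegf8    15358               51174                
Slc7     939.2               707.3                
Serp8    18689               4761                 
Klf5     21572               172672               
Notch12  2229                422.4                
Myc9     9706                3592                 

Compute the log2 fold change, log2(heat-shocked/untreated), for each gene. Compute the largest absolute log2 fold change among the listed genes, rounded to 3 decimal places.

3.001

log2(8446/9158) = -0.117  (Esr12)
log2(7414/9173) = -0.307  (Runx6)
log2(51174/15358) = 1.736  (Vegf8)
log2(707.3/939.2) = -0.409  (Slc7)
log2(4761/18689) = -1.973  (Serp8)
log2(172672/21572) = 3.001  (Klf5)
log2(422.4/2229) = -2.400  (Notch12)
log2(3592/9706) = -1.434  (Myc9)
The largest magnitude belongs to Klf5.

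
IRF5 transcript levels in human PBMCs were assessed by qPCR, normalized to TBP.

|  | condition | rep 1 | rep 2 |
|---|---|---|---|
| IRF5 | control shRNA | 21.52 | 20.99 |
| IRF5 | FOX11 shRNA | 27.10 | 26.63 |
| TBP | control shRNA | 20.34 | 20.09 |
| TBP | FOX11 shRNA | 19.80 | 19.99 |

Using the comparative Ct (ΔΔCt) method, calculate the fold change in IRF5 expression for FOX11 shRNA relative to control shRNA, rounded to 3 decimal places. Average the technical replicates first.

0.016

Mean Ct: IRF5 control shRNA 21.255; IRF5 FOX11 shRNA 26.865; TBP control shRNA 20.215; TBP FOX11 shRNA 19.895
ΔCt(control shRNA) = 21.255 − 20.215 = 1.040
ΔCt(FOX11 shRNA) = 26.865 − 19.895 = 6.970
ΔΔCt = 6.970 − 1.040 = 5.930
Fold change = 2^(−5.930) = 0.0164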